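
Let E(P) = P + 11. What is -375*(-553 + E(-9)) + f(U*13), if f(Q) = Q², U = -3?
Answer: 208146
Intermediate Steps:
E(P) = 11 + P
-375*(-553 + E(-9)) + f(U*13) = -375*(-553 + (11 - 9)) + (-3*13)² = -375*(-553 + 2) + (-39)² = -375*(-551) + 1521 = 206625 + 1521 = 208146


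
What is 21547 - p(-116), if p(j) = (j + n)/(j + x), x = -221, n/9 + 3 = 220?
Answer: 7263176/337 ≈ 21552.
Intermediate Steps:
n = 1953 (n = -27 + 9*220 = -27 + 1980 = 1953)
p(j) = (1953 + j)/(-221 + j) (p(j) = (j + 1953)/(j - 221) = (1953 + j)/(-221 + j))
21547 - p(-116) = 21547 - (1953 - 116)/(-221 - 116) = 21547 - 1837/(-337) = 21547 - (-1)*1837/337 = 21547 - 1*(-1837/337) = 21547 + 1837/337 = 7263176/337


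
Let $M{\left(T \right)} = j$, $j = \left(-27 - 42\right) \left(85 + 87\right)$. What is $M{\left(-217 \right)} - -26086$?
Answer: $14218$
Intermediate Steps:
$j = -11868$ ($j = \left(-69\right) 172 = -11868$)
$M{\left(T \right)} = -11868$
$M{\left(-217 \right)} - -26086 = -11868 - -26086 = -11868 + 26086 = 14218$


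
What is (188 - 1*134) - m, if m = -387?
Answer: 441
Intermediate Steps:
(188 - 1*134) - m = (188 - 1*134) - 1*(-387) = (188 - 134) + 387 = 54 + 387 = 441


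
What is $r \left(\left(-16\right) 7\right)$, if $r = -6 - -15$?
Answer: $-1008$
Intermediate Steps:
$r = 9$ ($r = -6 + 15 = 9$)
$r \left(\left(-16\right) 7\right) = 9 \left(\left(-16\right) 7\right) = 9 \left(-112\right) = -1008$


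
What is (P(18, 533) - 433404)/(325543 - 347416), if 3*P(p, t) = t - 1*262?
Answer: 1299941/65619 ≈ 19.810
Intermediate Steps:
P(p, t) = -262/3 + t/3 (P(p, t) = (t - 1*262)/3 = (t - 262)/3 = (-262 + t)/3 = -262/3 + t/3)
(P(18, 533) - 433404)/(325543 - 347416) = ((-262/3 + (⅓)*533) - 433404)/(325543 - 347416) = ((-262/3 + 533/3) - 433404)/(-21873) = (271/3 - 433404)*(-1/21873) = -1299941/3*(-1/21873) = 1299941/65619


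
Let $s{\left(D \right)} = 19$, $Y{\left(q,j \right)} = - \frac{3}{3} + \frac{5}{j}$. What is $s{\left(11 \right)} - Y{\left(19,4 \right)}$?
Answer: $\frac{75}{4} \approx 18.75$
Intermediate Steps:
$Y{\left(q,j \right)} = -1 + \frac{5}{j}$ ($Y{\left(q,j \right)} = \left(-3\right) \frac{1}{3} + \frac{5}{j} = -1 + \frac{5}{j}$)
$s{\left(11 \right)} - Y{\left(19,4 \right)} = 19 - \frac{5 - 4}{4} = 19 - \frac{1}{4} \cdot 1 = 19 - \frac{1}{4} = \frac{75}{4}$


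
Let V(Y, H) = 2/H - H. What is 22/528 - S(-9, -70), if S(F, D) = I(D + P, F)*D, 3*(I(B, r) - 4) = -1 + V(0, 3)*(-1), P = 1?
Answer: 22403/72 ≈ 311.15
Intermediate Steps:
V(Y, H) = -H + 2/H
I(B, r) = 40/9 (I(B, r) = 4 + (-1 + (-1*3 + 2/3)*(-1))/3 = 4 + (-1 + (-3 + 2*(1/3))*(-1))/3 = 4 + (-1 + (-3 + 2/3)*(-1))/3 = 4 + (-1 - 7/3*(-1))/3 = 4 + (-1 + 7/3)/3 = 4 + (1/3)*(4/3) = 4 + 4/9 = 40/9)
S(F, D) = 40*D/9
22/528 - S(-9, -70) = 22/528 - 40*(-70)/9 = 22*(1/528) - 1*(-2800/9) = 1/24 + 2800/9 = 22403/72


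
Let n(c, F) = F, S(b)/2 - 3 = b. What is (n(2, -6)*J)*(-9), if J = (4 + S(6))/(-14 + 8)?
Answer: -198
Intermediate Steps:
S(b) = 6 + 2*b
J = -11/3 (J = (4 + (6 + 2*6))/(-14 + 8) = (4 + (6 + 12))/(-6) = (4 + 18)*(-⅙) = 22*(-⅙) = -11/3 ≈ -3.6667)
(n(2, -6)*J)*(-9) = -6*(-11/3)*(-9) = 22*(-9) = -198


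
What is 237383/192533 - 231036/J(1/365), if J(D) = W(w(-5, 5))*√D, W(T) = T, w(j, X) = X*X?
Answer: 10321/8371 - 231036*√365/25 ≈ -1.7656e+5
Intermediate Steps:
w(j, X) = X²
J(D) = 25*√D (J(D) = 5²*√D = 25*√D)
237383/192533 - 231036/J(1/365) = 237383/192533 - 231036*√365/25 = 237383*(1/192533) - 231036*√365/25 = 10321/8371 - 231036*√365/25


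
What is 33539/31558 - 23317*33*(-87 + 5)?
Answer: 1991177353055/31558 ≈ 6.3096e+7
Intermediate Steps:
33539/31558 - 23317*33*(-87 + 5) = 33539*(1/31558) - 23317*33*(-82) = 33539/31558 - 23317/(1/(-2706)) = 33539/31558 - 23317/(-1/2706) = 33539/31558 - 23317*(-2706) = 33539/31558 + 63095802 = 1991177353055/31558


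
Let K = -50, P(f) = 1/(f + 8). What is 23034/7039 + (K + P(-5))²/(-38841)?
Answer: 7895699507/2460616191 ≈ 3.2088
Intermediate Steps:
P(f) = 1/(8 + f)
23034/7039 + (K + P(-5))²/(-38841) = 23034/7039 + (-50 + 1/(8 - 5))²/(-38841) = 23034*(1/7039) + (-50 + 1/3)²*(-1/38841) = 23034/7039 + (-50 + ⅓)²*(-1/38841) = 23034/7039 + (-149/3)²*(-1/38841) = 23034/7039 + (22201/9)*(-1/38841) = 23034/7039 - 22201/349569 = 7895699507/2460616191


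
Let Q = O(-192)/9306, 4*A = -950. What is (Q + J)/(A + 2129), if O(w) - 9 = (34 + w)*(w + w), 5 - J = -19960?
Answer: 61951657/5867433 ≈ 10.559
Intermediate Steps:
J = 19965 (J = 5 - 1*(-19960) = 5 + 19960 = 19965)
A = -475/2 (A = (¼)*(-950) = -475/2 ≈ -237.50)
O(w) = 9 + 2*w*(34 + w) (O(w) = 9 + (34 + w)*(w + w) = 9 + (34 + w)*(2*w) = 9 + 2*w*(34 + w))
Q = 20227/3102 (Q = (9 + 2*(-192)² + 68*(-192))/9306 = (9 + 2*36864 - 13056)*(1/9306) = (9 + 73728 - 13056)*(1/9306) = 60681*(1/9306) = 20227/3102 ≈ 6.5206)
(Q + J)/(A + 2129) = (20227/3102 + 19965)/(-475/2 + 2129) = 61951657/(3102*(3783/2)) = (61951657/3102)*(2/3783) = 61951657/5867433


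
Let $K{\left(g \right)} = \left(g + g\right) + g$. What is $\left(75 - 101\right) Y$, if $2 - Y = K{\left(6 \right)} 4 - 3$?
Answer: $1742$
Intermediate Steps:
$K{\left(g \right)} = 3 g$ ($K{\left(g \right)} = 2 g + g = 3 g$)
$Y = -67$ ($Y = 2 - \left(3 \cdot 6 \cdot 4 - 3\right) = 2 - \left(18 \cdot 4 - 3\right) = 2 - \left(72 - 3\right) = 2 - 69 = -67$)
$\left(75 - 101\right) Y = \left(75 - 101\right) \left(-67\right) = \left(-26\right) \left(-67\right) = 1742$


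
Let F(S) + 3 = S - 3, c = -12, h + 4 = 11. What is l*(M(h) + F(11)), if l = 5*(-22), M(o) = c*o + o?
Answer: 7920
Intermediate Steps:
h = 7 (h = -4 + 11 = 7)
F(S) = -6 + S (F(S) = -3 + (S - 3) = -3 + (-3 + S) = -6 + S)
M(o) = -11*o (M(o) = -12*o + o = -11*o)
l = -110
l*(M(h) + F(11)) = -110*(-11*7 + (-6 + 11)) = -110*(-77 + 5) = -110*(-72) = 7920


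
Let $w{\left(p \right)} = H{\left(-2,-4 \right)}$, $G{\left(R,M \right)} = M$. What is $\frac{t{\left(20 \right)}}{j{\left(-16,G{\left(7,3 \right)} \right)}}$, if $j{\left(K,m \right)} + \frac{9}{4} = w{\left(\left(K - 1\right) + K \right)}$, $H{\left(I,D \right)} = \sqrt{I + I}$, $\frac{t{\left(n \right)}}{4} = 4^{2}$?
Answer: $- \frac{2304}{145} - \frac{2048 i}{145} \approx -15.89 - 14.124 i$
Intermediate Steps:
$t{\left(n \right)} = 64$ ($t{\left(n \right)} = 4 \cdot 4^{2} = 4 \cdot 16 = 64$)
$H{\left(I,D \right)} = \sqrt{2} \sqrt{I}$ ($H{\left(I,D \right)} = \sqrt{2 I} = \sqrt{2} \sqrt{I}$)
$w{\left(p \right)} = 2 i$ ($w{\left(p \right)} = \sqrt{2} \sqrt{-2} = \sqrt{2} i \sqrt{2} = 2 i$)
$j{\left(K,m \right)} = - \frac{9}{4} + 2 i$
$\frac{t{\left(20 \right)}}{j{\left(-16,G{\left(7,3 \right)} \right)}} = \frac{64}{- \frac{9}{4} + 2 i} = 64 \frac{16 \left(- \frac{9}{4} - 2 i\right)}{145} = \frac{1024 \left(- \frac{9}{4} - 2 i\right)}{145}$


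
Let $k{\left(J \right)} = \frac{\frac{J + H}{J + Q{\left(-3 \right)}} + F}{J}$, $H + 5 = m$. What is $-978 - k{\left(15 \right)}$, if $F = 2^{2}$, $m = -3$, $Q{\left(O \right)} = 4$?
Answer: $- \frac{278813}{285} \approx -978.29$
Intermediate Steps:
$H = -8$ ($H = -5 - 3 = -8$)
$F = 4$
$k{\left(J \right)} = \frac{4 + \frac{-8 + J}{4 + J}}{J}$ ($k{\left(J \right)} = \frac{\frac{J - 8}{J + 4} + 4}{J} = \frac{\frac{-8 + J}{4 + J} + 4}{J} = \frac{4 + \frac{-8 + J}{4 + J}}{J}$)
$-978 - k{\left(15 \right)} = -978 - \frac{8 + 5 \cdot 15}{15 \left(4 + 15\right)} = -978 - \frac{8 + 75}{15 \cdot 19} = -978 - \frac{1}{15} \cdot \frac{1}{19} \cdot 83 = -978 - \frac{83}{285} = - \frac{278813}{285}$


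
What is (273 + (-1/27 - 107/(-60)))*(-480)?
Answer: -1186904/9 ≈ -1.3188e+5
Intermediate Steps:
(273 + (-1/27 - 107/(-60)))*(-480) = (273 + (-1*1/27 - 107*(-1/60)))*(-480) = (273 + (-1/27 + 107/60))*(-480) = (273 + 943/540)*(-480) = (148363/540)*(-480) = -1186904/9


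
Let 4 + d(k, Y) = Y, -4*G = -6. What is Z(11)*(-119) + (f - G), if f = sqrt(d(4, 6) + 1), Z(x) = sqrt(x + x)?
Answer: -3/2 + sqrt(3) - 119*sqrt(22) ≈ -557.93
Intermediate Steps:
G = 3/2 (G = -1/4*(-6) = 3/2 ≈ 1.5000)
Z(x) = sqrt(2)*sqrt(x) (Z(x) = sqrt(2*x) = sqrt(2)*sqrt(x))
d(k, Y) = -4 + Y
f = sqrt(3) (f = sqrt((-4 + 6) + 1) = sqrt(2 + 1) = sqrt(3) ≈ 1.7320)
Z(11)*(-119) + (f - G) = (sqrt(2)*sqrt(11))*(-119) + (sqrt(3) - 1*3/2) = sqrt(22)*(-119) + (sqrt(3) - 3/2) = -119*sqrt(22) + (-3/2 + sqrt(3)) = -3/2 + sqrt(3) - 119*sqrt(22)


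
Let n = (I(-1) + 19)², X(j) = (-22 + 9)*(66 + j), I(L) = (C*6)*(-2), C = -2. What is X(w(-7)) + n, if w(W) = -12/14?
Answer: 7015/7 ≈ 1002.1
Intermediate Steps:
w(W) = -6/7 (w(W) = -12*1/14 = -6/7)
I(L) = 24 (I(L) = -2*6*(-2) = -12*(-2) = 24)
X(j) = -858 - 13*j (X(j) = -13*(66 + j) = -858 - 13*j)
n = 1849 (n = (24 + 19)² = 43² = 1849)
X(w(-7)) + n = (-858 - 13*(-6/7)) + 1849 = (-858 + 78/7) + 1849 = -5928/7 + 1849 = 7015/7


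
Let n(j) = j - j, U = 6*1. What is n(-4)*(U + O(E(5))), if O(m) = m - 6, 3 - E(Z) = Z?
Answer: 0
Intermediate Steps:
E(Z) = 3 - Z
U = 6
n(j) = 0
O(m) = -6 + m
n(-4)*(U + O(E(5))) = 0*(6 + (-6 + (3 - 1*5))) = 0*(6 + (-6 + (3 - 5))) = 0*(6 + (-6 - 2)) = 0*(6 - 8) = 0*(-2) = 0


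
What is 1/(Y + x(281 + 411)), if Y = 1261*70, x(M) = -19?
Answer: 1/88251 ≈ 1.1331e-5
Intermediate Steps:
Y = 88270
1/(Y + x(281 + 411)) = 1/(88270 - 19) = 1/88251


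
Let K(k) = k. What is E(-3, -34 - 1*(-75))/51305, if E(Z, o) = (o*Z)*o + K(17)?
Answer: -5026/51305 ≈ -0.097963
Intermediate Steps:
E(Z, o) = 17 + Z*o² (E(Z, o) = (o*Z)*o + 17 = (Z*o)*o + 17 = Z*o² + 17 = 17 + Z*o²)
E(-3, -34 - 1*(-75))/51305 = (17 - 3*(-34 - 1*(-75))²)/51305 = (17 - 3*(-34 + 75)²)*(1/51305) = (17 - 3*41²)*(1/51305) = (17 - 3*1681)*(1/51305) = (17 - 5043)*(1/51305) = -5026*1/51305 = -5026/51305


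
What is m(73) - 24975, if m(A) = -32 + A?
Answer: -24934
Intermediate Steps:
m(73) - 24975 = (-32 + 73) - 24975 = 41 - 24975 = -24934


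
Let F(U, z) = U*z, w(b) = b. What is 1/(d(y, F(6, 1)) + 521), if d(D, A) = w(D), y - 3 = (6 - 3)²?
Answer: 1/533 ≈ 0.0018762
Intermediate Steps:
y = 12 (y = 3 + (6 - 3)² = 3 + 3² = 3 + 9 = 12)
d(D, A) = D
1/(d(y, F(6, 1)) + 521) = 1/(12 + 521) = 1/533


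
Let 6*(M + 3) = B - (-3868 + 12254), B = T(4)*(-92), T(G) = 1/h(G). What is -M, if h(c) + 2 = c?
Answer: 4225/3 ≈ 1408.3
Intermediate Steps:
h(c) = -2 + c
T(G) = 1/(-2 + G)
B = -46 (B = -92/(-2 + 4) = -92/2 = (1/2)*(-92) = -46)
M = -4225/3 (M = -3 + (-46 - (-3868 + 12254))/6 = -3 + (-46 - 1*8386)/6 = -3 + (-46 - 8386)/6 = -3 + (1/6)*(-8432) = -3 - 4216/3 = -4225/3 ≈ -1408.3)
-M = -1*(-4225/3) = 4225/3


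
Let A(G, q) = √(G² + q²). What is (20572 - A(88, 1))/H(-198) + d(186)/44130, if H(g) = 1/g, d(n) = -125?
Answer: -35950557481/8826 + 198*√7745 ≈ -4.0558e+6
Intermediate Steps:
(20572 - A(88, 1))/H(-198) + d(186)/44130 = (20572 - √(88² + 1²))/(1/(-198)) - 125/44130 = (20572 - √(7744 + 1))/(-1/198) - 125*1/44130 = (20572 - √7745)*(-198) - 25/8826 = (-4073256 + 198*√7745) - 25/8826 = -35950557481/8826 + 198*√7745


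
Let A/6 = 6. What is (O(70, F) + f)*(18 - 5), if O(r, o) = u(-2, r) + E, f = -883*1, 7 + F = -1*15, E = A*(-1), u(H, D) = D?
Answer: -11037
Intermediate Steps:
A = 36 (A = 6*6 = 36)
E = -36 (E = 36*(-1) = -36)
F = -22 (F = -7 - 1*15 = -7 - 15 = -22)
f = -883
O(r, o) = -36 + r (O(r, o) = r - 36 = -36 + r)
(O(70, F) + f)*(18 - 5) = ((-36 + 70) - 883)*(18 - 5) = (34 - 883)*13 = -849*13 = -11037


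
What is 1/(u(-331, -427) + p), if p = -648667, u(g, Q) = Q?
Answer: -1/649094 ≈ -1.5406e-6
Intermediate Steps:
1/(u(-331, -427) + p) = 1/(-427 - 648667) = 1/(-649094) = -1/649094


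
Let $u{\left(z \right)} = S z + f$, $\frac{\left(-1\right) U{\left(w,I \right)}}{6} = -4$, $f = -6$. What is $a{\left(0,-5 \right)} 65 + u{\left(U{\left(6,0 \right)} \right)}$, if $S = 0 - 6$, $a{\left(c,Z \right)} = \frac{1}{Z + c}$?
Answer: $-163$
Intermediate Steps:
$U{\left(w,I \right)} = 24$ ($U{\left(w,I \right)} = \left(-6\right) \left(-4\right) = 24$)
$S = -6$ ($S = 0 - 6 = -6$)
$u{\left(z \right)} = -6 - 6 z$ ($u{\left(z \right)} = - 6 z - 6 = -6 - 6 z$)
$a{\left(0,-5 \right)} 65 + u{\left(U{\left(6,0 \right)} \right)} = \frac{1}{-5 + 0} \cdot 65 - 150 = \frac{1}{-5} \cdot 65 - 150 = \left(- \frac{1}{5}\right) 65 - 150 = -13 - 150 = -163$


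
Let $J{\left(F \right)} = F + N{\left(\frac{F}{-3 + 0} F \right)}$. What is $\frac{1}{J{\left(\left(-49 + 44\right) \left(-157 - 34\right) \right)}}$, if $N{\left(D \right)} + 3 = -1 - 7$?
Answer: $\frac{1}{944} \approx 0.0010593$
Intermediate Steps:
$N{\left(D \right)} = -11$ ($N{\left(D \right)} = -3 - 8 = -11$)
$J{\left(F \right)} = -11 + F$ ($J{\left(F \right)} = F - 11 = -11 + F$)
$\frac{1}{J{\left(\left(-49 + 44\right) \left(-157 - 34\right) \right)}} = \frac{1}{-11 + \left(-49 + 44\right) \left(-157 - 34\right)} = \frac{1}{-11 - -955} = \frac{1}{-11 + 955} = \frac{1}{944}$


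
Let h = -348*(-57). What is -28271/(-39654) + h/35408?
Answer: 223449539/175508604 ≈ 1.2732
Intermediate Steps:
h = 19836
-28271/(-39654) + h/35408 = -28271/(-39654) + 19836/35408 = -28271*(-1/39654) + 19836*(1/35408) = 28271/39654 + 4959/8852 = 223449539/175508604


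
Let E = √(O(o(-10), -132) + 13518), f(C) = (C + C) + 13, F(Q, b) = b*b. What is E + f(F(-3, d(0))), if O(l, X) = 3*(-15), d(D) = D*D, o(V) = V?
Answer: 13 + 3*√1497 ≈ 129.07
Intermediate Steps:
d(D) = D²
F(Q, b) = b²
O(l, X) = -45
f(C) = 13 + 2*C (f(C) = 2*C + 13 = 13 + 2*C)
E = 3*√1497 (E = √(-45 + 13518) = √13473 = 3*√1497 ≈ 116.07)
E + f(F(-3, d(0))) = 3*√1497 + (13 + 2*(0²)²) = 3*√1497 + (13 + 2*0²) = 3*√1497 + (13 + 2*0) = 3*√1497 + (13 + 0) = 3*√1497 + 13 = 13 + 3*√1497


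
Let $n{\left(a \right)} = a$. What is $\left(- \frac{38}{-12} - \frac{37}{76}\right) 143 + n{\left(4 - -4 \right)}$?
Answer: $\frac{89197}{228} \approx 391.21$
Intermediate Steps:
$\left(- \frac{38}{-12} - \frac{37}{76}\right) 143 + n{\left(4 - -4 \right)} = \left(- \frac{38}{-12} - \frac{37}{76}\right) 143 + \left(4 - -4\right) = \left(\left(-38\right) \left(- \frac{1}{12}\right) - \frac{37}{76}\right) 143 + \left(4 + 4\right) = \left(\frac{19}{6} - \frac{37}{76}\right) 143 + 8 = \frac{611}{228} \cdot 143 + 8 = \frac{87373}{228} + 8 = \frac{89197}{228}$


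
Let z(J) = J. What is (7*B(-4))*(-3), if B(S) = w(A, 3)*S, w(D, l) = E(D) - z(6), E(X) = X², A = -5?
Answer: 1596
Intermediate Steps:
w(D, l) = -6 + D² (w(D, l) = D² - 1*6 = D² - 6 = -6 + D²)
B(S) = 19*S (B(S) = (-6 + (-5)²)*S = (-6 + 25)*S = 19*S)
(7*B(-4))*(-3) = (7*(19*(-4)))*(-3) = (7*(-76))*(-3) = -532*(-3) = 1596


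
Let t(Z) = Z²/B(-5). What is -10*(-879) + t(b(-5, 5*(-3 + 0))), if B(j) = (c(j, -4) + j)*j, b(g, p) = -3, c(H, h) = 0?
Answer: 219759/25 ≈ 8790.4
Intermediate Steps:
B(j) = j² (B(j) = (0 + j)*j = j*j = j²)
t(Z) = Z²/25 (t(Z) = Z²/((-5)²) = Z²/25)
-10*(-879) + t(b(-5, 5*(-3 + 0))) = -10*(-879) + (1/25)*(-3)² = 8790 + (1/25)*9 = 8790 + 9/25 = 219759/25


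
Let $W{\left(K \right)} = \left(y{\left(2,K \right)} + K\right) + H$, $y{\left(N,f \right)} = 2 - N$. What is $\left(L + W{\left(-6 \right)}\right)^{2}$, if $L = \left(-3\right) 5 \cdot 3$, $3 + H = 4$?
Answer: $2500$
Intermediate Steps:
$H = 1$ ($H = -3 + 4 = 1$)
$L = -45$ ($L = \left(-15\right) 3 = -45$)
$W{\left(K \right)} = 1 + K$ ($W{\left(K \right)} = \left(\left(2 - 2\right) + K\right) + 1 = \left(0 + K\right) + 1 = K + 1 = 1 + K$)
$\left(L + W{\left(-6 \right)}\right)^{2} = \left(-45 + \left(1 - 6\right)\right)^{2} = \left(-45 - 5\right)^{2} = \left(-50\right)^{2} = 2500$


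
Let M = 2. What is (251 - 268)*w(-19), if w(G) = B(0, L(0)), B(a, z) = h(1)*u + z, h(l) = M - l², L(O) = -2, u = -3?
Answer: 85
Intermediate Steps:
h(l) = 2 - l²
B(a, z) = -3 + z (B(a, z) = (2 - 1*1²)*(-3) + z = (2 - 1*1)*(-3) + z = (2 - 1)*(-3) + z = 1*(-3) + z = -3 + z)
w(G) = -5 (w(G) = -3 - 2 = -5)
(251 - 268)*w(-19) = (251 - 268)*(-5) = -17*(-5) = 85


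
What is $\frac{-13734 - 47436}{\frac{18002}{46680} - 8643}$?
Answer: $\frac{1427707800}{201718619} \approx 7.0777$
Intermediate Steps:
$\frac{-13734 - 47436}{\frac{18002}{46680} - 8643} = - \frac{61170}{18002 \cdot \frac{1}{46680} - 8643} = - \frac{61170}{\frac{9001}{23340} - 8643} = - \frac{61170}{- \frac{201718619}{23340}} = \left(-61170\right) \left(- \frac{23340}{201718619}\right) = \frac{1427707800}{201718619}$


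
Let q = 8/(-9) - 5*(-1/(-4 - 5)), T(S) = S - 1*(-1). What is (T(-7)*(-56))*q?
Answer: -1456/3 ≈ -485.33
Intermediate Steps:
T(S) = 1 + S (T(S) = S + 1 = 1 + S)
q = -13/9 (q = 8*(-⅑) - 5/((-1*(-9))) = -8/9 - 5/9 = -13/9 ≈ -1.4444)
(T(-7)*(-56))*q = ((1 - 7)*(-56))*(-13/9) = -6*(-56)*(-13/9) = 336*(-13/9) = -1456/3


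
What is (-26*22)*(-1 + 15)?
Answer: -8008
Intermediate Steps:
(-26*22)*(-1 + 15) = -572*14 = -8008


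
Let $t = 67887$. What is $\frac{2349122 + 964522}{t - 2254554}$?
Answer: $- \frac{1104548}{728889} \approx -1.5154$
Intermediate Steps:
$\frac{2349122 + 964522}{t - 2254554} = \frac{2349122 + 964522}{67887 - 2254554} = \frac{3313644}{-2186667} = 3313644 \left(- \frac{1}{2186667}\right) = - \frac{1104548}{728889}$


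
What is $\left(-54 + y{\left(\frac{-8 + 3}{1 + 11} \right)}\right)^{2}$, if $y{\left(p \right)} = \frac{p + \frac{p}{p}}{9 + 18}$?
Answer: $\frac{305865121}{104976} \approx 2913.7$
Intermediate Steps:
$y{\left(p \right)} = \frac{1}{27} + \frac{p}{27}$ ($y{\left(p \right)} = \frac{p + 1}{27} = \left(1 + p\right) \frac{1}{27} = \frac{1}{27} + \frac{p}{27}$)
$\left(-54 + y{\left(\frac{-8 + 3}{1 + 11} \right)}\right)^{2} = \left(-54 + \left(\frac{1}{27} + \frac{\left(-8 + 3\right) \frac{1}{1 + 11}}{27}\right)\right)^{2} = \left(-54 + \left(\frac{1}{27} + \frac{\left(-5\right) \frac{1}{12}}{27}\right)\right)^{2} = \left(-54 + \left(\frac{1}{27} + \frac{1}{27} \left(- \frac{5}{12}\right)\right)\right)^{2} = \left(-54 + \left(\frac{1}{27} - \frac{5}{324}\right)\right)^{2} = \left(-54 + \frac{7}{324}\right)^{2} = \left(- \frac{17489}{324}\right)^{2} = \frac{305865121}{104976}$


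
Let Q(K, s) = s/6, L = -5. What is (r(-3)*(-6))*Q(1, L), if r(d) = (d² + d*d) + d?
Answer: 75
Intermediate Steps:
Q(K, s) = s/6 (Q(K, s) = s*(⅙) = s/6)
r(d) = d + 2*d² (r(d) = (d² + d²) + d = 2*d² + d = d + 2*d²)
(r(-3)*(-6))*Q(1, L) = (-3*(1 + 2*(-3))*(-6))*((⅙)*(-5)) = (-3*(1 - 6)*(-6))*(-⅚) = (-3*(-5)*(-6))*(-⅚) = (15*(-6))*(-⅚) = -90*(-⅚) = 75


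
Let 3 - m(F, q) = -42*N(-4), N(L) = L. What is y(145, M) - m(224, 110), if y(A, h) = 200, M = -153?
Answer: 365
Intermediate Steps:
m(F, q) = -165 (m(F, q) = 3 - (-42)*(-4) = 3 - 1*168 = 3 - 168 = -165)
y(145, M) - m(224, 110) = 200 - 1*(-165) = 200 + 165 = 365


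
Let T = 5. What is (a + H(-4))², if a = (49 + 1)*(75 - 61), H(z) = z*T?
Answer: 462400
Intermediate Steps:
H(z) = 5*z (H(z) = z*5 = 5*z)
a = 700 (a = 50*14 = 700)
(a + H(-4))² = (700 + 5*(-4))² = (700 - 20)² = 680² = 462400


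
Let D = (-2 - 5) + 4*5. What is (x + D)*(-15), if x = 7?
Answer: -300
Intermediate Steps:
D = 13 (D = -7 + 20 = 13)
(x + D)*(-15) = (7 + 13)*(-15) = 20*(-15) = -300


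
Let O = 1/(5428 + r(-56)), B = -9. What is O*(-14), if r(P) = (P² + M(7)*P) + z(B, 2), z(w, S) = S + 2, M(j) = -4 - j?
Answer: -1/656 ≈ -0.0015244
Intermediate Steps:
z(w, S) = 2 + S
r(P) = 4 + P² - 11*P (r(P) = (P² + (-4 - 1*7)*P) + (2 + 2) = (P² + (-4 - 7)*P) + 4 = (P² - 11*P) + 4 = 4 + P² - 11*P)
O = 1/9184 (O = 1/(5428 + (4 + (-56)² - 11*(-56))) = 1/(5428 + (4 + 3136 + 616)) = 1/(5428 + 3756) = 1/9184 ≈ 0.00010888)
O*(-14) = (1/9184)*(-14) = -1/656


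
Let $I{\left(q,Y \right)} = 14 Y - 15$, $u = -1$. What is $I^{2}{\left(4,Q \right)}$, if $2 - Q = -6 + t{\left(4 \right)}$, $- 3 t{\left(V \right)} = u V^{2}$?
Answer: $\frac{4489}{9} \approx 498.78$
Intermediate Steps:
$t{\left(V \right)} = \frac{V^{2}}{3}$ ($t{\left(V \right)} = - \frac{\left(-1\right) V^{2}}{3} = \frac{V^{2}}{3}$)
$Q = \frac{8}{3}$ ($Q = 2 - \left(-6 + \frac{4^{2}}{3}\right) = 2 - \left(-6 + \frac{1}{3} \cdot 16\right) = 2 - \left(-6 + \frac{16}{3}\right) = 2 - - \frac{2}{3} = 2 + \frac{2}{3} = \frac{8}{3} \approx 2.6667$)
$I{\left(q,Y \right)} = -15 + 14 Y$
$I^{2}{\left(4,Q \right)} = \left(-15 + 14 \cdot \frac{8}{3}\right)^{2} = \left(-15 + \frac{112}{3}\right)^{2} = \left(\frac{67}{3}\right)^{2} = \frac{4489}{9}$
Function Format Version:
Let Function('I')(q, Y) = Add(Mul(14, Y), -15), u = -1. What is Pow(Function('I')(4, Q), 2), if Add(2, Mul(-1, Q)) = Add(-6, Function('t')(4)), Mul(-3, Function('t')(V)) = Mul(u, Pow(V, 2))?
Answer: Rational(4489, 9) ≈ 498.78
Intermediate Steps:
Function('t')(V) = Mul(Rational(1, 3), Pow(V, 2)) (Function('t')(V) = Mul(Rational(-1, 3), Mul(-1, Pow(V, 2))) = Mul(Rational(1, 3), Pow(V, 2)))
Q = Rational(8, 3) (Q = Add(2, Mul(-1, Add(-6, Mul(Rational(1, 3), Pow(4, 2))))) = Add(2, Mul(-1, Add(-6, Mul(Rational(1, 3), 16)))) = Add(2, Mul(-1, Add(-6, Rational(16, 3)))) = Add(2, Mul(-1, Rational(-2, 3))) = Add(2, Rational(2, 3)) = Rational(8, 3) ≈ 2.6667)
Function('I')(q, Y) = Add(-15, Mul(14, Y))
Pow(Function('I')(4, Q), 2) = Pow(Add(-15, Mul(14, Rational(8, 3))), 2) = Pow(Add(-15, Rational(112, 3)), 2) = Pow(Rational(67, 3), 2) = Rational(4489, 9)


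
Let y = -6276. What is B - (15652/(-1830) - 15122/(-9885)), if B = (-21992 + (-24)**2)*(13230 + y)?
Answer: -89800660854148/602985 ≈ -1.4893e+8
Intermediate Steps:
B = -148926864 (B = (-21992 + (-24)**2)*(13230 - 6276) = (-21992 + 576)*6954 = -21416*6954 = -148926864)
B - (15652/(-1830) - 15122/(-9885)) = -148926864 - (15652/(-1830) - 15122/(-9885)) = -148926864 - (15652*(-1/1830) - 15122*(-1/9885)) = -148926864 - (-7826/915 + 15122/9885) = -148926864 - 1*(-4234892/602985) = -148926864 + 4234892/602985 = -89800660854148/602985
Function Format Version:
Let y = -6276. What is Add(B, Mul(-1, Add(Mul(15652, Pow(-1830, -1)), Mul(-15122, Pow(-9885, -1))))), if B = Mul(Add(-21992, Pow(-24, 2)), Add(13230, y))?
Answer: Rational(-89800660854148, 602985) ≈ -1.4893e+8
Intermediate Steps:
B = -148926864 (B = Mul(Add(-21992, Pow(-24, 2)), Add(13230, -6276)) = Mul(Add(-21992, 576), 6954) = Mul(-21416, 6954) = -148926864)
Add(B, Mul(-1, Add(Mul(15652, Pow(-1830, -1)), Mul(-15122, Pow(-9885, -1))))) = Add(-148926864, Mul(-1, Add(Mul(15652, Pow(-1830, -1)), Mul(-15122, Pow(-9885, -1))))) = Add(-148926864, Mul(-1, Add(Mul(15652, Rational(-1, 1830)), Mul(-15122, Rational(-1, 9885))))) = Add(-148926864, Mul(-1, Add(Rational(-7826, 915), Rational(15122, 9885)))) = Add(-148926864, Mul(-1, Rational(-4234892, 602985))) = Add(-148926864, Rational(4234892, 602985)) = Rational(-89800660854148, 602985)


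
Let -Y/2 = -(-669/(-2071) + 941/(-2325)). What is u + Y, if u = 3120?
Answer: 15022247228/4815075 ≈ 3119.8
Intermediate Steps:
Y = -786772/4815075 (Y = -(-2)*(-669/(-2071) + 941/(-2325)) = -(-2)*(-669*(-1/2071) + 941*(-1/2325)) = -(-2)*(669/2071 - 941/2325) = -(-2)*(-393386)/4815075 = -2*393386/4815075 = -786772/4815075 ≈ -0.16340)
u + Y = 3120 - 786772/4815075 = 15022247228/4815075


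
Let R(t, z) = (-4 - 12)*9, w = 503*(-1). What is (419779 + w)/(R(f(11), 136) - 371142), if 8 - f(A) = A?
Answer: -209638/185643 ≈ -1.1293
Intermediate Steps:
f(A) = 8 - A
w = -503
R(t, z) = -144 (R(t, z) = -16*9 = -144)
(419779 + w)/(R(f(11), 136) - 371142) = (419779 - 503)/(-144 - 371142) = 419276/(-371286) = 419276*(-1/371286) = -209638/185643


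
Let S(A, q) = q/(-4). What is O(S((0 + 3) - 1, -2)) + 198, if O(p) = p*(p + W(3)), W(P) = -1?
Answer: 791/4 ≈ 197.75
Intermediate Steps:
S(A, q) = -q/4 (S(A, q) = q*(-¼) = -q/4)
O(p) = p*(-1 + p) (O(p) = p*(p - 1) = p*(-1 + p))
O(S((0 + 3) - 1, -2)) + 198 = (-¼*(-2))*(-1 - ¼*(-2)) + 198 = (-1 + ½)/2 + 198 = (½)*(-½) + 198 = -¼ + 198 = 791/4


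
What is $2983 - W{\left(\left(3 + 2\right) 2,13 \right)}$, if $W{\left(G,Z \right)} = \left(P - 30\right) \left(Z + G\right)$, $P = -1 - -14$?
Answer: $3374$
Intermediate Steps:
$P = 13$ ($P = -1 + 14 = 13$)
$W{\left(G,Z \right)} = - 17 G - 17 Z$ ($W{\left(G,Z \right)} = \left(13 - 30\right) \left(Z + G\right) = - 17 \left(G + Z\right) = - 17 G - 17 Z$)
$2983 - W{\left(\left(3 + 2\right) 2,13 \right)} = 2983 - \left(- 17 \left(3 + 2\right) 2 - 221\right) = 2983 - \left(- 17 \cdot 5 \cdot 2 - 221\right) = 2983 - \left(\left(-17\right) 10 - 221\right) = 2983 - \left(-170 - 221\right) = 2983 - -391 = 2983 + 391 = 3374$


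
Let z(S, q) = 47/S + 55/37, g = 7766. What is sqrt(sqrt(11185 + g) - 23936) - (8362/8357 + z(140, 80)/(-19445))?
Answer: -842184404477/841759660700 + I*sqrt(23936 - sqrt(18951)) ≈ -1.0005 + 154.27*I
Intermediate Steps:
z(S, q) = 55/37 + 47/S (z(S, q) = 47/S + 55*(1/37) = 47/S + 55/37 = 55/37 + 47/S)
sqrt(sqrt(11185 + g) - 23936) - (8362/8357 + z(140, 80)/(-19445)) = sqrt(sqrt(11185 + 7766) - 23936) - (8362/8357 + (55/37 + 47/140)/(-19445)) = sqrt(sqrt(18951) - 23936) - (8362*(1/8357) + (55/37 + 47*(1/140))*(-1/19445)) = sqrt(-23936 + sqrt(18951)) - (8362/8357 + (55/37 + 47/140)*(-1/19445)) = sqrt(-23936 + sqrt(18951)) - (8362/8357 + (9439/5180)*(-1/19445)) = sqrt(-23936 + sqrt(18951)) - (8362/8357 - 9439/100725100) = sqrt(-23936 + sqrt(18951)) - 1*842184404477/841759660700 = sqrt(-23936 + sqrt(18951)) - 842184404477/841759660700 = -842184404477/841759660700 + sqrt(-23936 + sqrt(18951))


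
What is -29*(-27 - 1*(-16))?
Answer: 319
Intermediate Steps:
-29*(-27 - 1*(-16)) = -29*(-27 + 16) = -29*(-11) = 319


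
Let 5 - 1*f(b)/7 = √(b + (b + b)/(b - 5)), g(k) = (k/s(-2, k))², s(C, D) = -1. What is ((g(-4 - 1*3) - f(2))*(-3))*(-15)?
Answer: 630 + 105*√6 ≈ 887.20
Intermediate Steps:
g(k) = k² (g(k) = (k/(-1))² = (k*(-1))² = (-k)² = k²)
f(b) = 35 - 7*√(b + 2*b/(-5 + b)) (f(b) = 35 - 7*√(b + (b + b)/(b - 5)) = 35 - 7*√(b + (2*b)/(-5 + b)) = 35 - 7*√(b + 2*b/(-5 + b)))
((g(-4 - 1*3) - f(2))*(-3))*(-15) = (((-4 - 1*3)² - (35 - 7*√2*√(-1/(-5 + 2))))*(-3))*(-15) = (((-4 - 3)² - (35 - 7*√2*√(-1/(-3))))*(-3))*(-15) = (((-7)² - (35 - 7*√6/3))*(-3))*(-15) = ((49 - (35 - 7*√6/3))*(-3))*(-15) = ((49 + (-35 + 7*√6/3))*(-3))*(-15) = ((14 + 7*√6/3)*(-3))*(-15) = (-42 - 7*√6)*(-15) = 630 + 105*√6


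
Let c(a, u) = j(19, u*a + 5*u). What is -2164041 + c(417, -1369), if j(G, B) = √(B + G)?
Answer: -2164041 + I*√577699 ≈ -2.164e+6 + 760.07*I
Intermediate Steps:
c(a, u) = √(19 + 5*u + a*u) (c(a, u) = √((u*a + 5*u) + 19) = √((a*u + 5*u) + 19) = √((5*u + a*u) + 19) = √(19 + 5*u + a*u))
-2164041 + c(417, -1369) = -2164041 + √(19 - 1369*(5 + 417)) = -2164041 + √(19 - 1369*422) = -2164041 + √(19 - 577718) = -2164041 + √(-577699) = -2164041 + I*√577699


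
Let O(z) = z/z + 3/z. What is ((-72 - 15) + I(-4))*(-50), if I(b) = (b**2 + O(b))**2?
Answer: -70825/8 ≈ -8853.1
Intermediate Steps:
O(z) = 1 + 3/z
I(b) = (b**2 + (3 + b)/b)**2
((-72 - 15) + I(-4))*(-50) = ((-72 - 15) + (3 - 4 + (-4)**3)**2/(-4)**2)*(-50) = (-87 + (3 - 4 - 64)**2/16)*(-50) = (-87 + (1/16)*(-65)**2)*(-50) = (-87 + (1/16)*4225)*(-50) = (-87 + 4225/16)*(-50) = (2833/16)*(-50) = -70825/8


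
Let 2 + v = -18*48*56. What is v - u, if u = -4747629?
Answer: 4699243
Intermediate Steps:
v = -48386 (v = -2 - 18*48*56 = -2 - 864*56 = -2 - 48384 = -48386)
v - u = -48386 - 1*(-4747629) = -48386 + 4747629 = 4699243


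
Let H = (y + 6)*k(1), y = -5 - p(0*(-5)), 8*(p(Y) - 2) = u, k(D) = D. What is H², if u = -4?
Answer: ¼ ≈ 0.25000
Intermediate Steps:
p(Y) = 3/2 (p(Y) = 2 + (⅛)*(-4) = 2 - ½ = 3/2)
y = -13/2 (y = -5 - 1*3/2 = -5 - 3/2 = -13/2 ≈ -6.5000)
H = -½ (H = (-13/2 + 6)*1 = -½*1 = -½ ≈ -0.50000)
H² = (-½)² = ¼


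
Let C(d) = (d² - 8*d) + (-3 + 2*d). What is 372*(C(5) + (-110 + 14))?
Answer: -38688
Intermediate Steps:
C(d) = -3 + d² - 6*d
372*(C(5) + (-110 + 14)) = 372*((-3 + 5² - 6*5) + (-110 + 14)) = 372*((-3 + 25 - 30) - 96) = 372*(-8 - 96) = 372*(-104) = -38688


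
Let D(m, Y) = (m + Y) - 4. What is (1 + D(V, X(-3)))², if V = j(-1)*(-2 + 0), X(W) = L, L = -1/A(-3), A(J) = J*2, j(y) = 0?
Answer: 289/36 ≈ 8.0278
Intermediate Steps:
A(J) = 2*J
L = ⅙ (L = -1/(2*(-3)) = -1/(-6) = -1*(-⅙) = ⅙ ≈ 0.16667)
X(W) = ⅙
V = 0 (V = 0*(-2 + 0) = 0*(-2) = 0)
D(m, Y) = -4 + Y + m (D(m, Y) = (Y + m) - 4 = -4 + Y + m)
(1 + D(V, X(-3)))² = (1 + (-4 + ⅙ + 0))² = (1 - 23/6)² = (-17/6)² = 289/36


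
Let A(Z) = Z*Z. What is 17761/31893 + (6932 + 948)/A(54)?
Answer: 25258993/7749999 ≈ 3.2592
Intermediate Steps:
A(Z) = Z**2
17761/31893 + (6932 + 948)/A(54) = 17761/31893 + (6932 + 948)/(54**2) = 17761*(1/31893) + 7880/2916 = 17761/31893 + 7880*(1/2916) = 17761/31893 + 1970/729 = 25258993/7749999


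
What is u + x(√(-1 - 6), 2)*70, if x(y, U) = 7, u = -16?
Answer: 474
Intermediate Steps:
u + x(√(-1 - 6), 2)*70 = -16 + 7*70 = -16 + 490 = 474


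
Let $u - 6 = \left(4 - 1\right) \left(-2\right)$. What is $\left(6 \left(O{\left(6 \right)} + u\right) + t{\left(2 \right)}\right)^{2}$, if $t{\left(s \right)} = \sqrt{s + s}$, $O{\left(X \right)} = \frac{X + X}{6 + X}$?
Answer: $64$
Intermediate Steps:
$O{\left(X \right)} = \frac{2 X}{6 + X}$
$t{\left(s \right)} = \sqrt{2} \sqrt{s}$ ($t{\left(s \right)} = \sqrt{2 s} = \sqrt{2} \sqrt{s}$)
$u = 0$ ($u = 6 + \left(4 - 1\right) \left(-2\right) = 6 + 3 \left(-2\right) = 6 - 6 = 0$)
$\left(6 \left(O{\left(6 \right)} + u\right) + t{\left(2 \right)}\right)^{2} = \left(6 \left(2 \cdot 6 \frac{1}{6 + 6} + 0\right) + \sqrt{2} \sqrt{2}\right)^{2} = \left(6 \left(2 \cdot 6 \cdot \frac{1}{12} + 0\right) + 2\right)^{2} = \left(6 \left(1 + 0\right) + 2\right)^{2} = \left(6 \cdot 1 + 2\right)^{2} = \left(6 + 2\right)^{2} = 8^{2} = 64$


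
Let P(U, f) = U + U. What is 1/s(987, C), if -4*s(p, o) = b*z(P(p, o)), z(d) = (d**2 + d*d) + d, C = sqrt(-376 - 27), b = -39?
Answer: 2/152008857 ≈ 1.3157e-8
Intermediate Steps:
P(U, f) = 2*U
C = I*sqrt(403) (C = sqrt(-403) = I*sqrt(403) ≈ 20.075*I)
z(d) = d + 2*d**2 (z(d) = (d**2 + d**2) + d = 2*d**2 + d = d + 2*d**2)
s(p, o) = 39*p*(1 + 4*p)/2 (s(p, o) = -(-39)*(2*p)*(1 + 2*(2*p))/4 = -(-39)*(2*p)*(1 + 4*p)/4 = -(-39)*2*p*(1 + 4*p)/4 = -(-39)*p*(1 + 4*p)/2 = 39*p*(1 + 4*p)/2)
1/s(987, C) = 1/((39/2)*987*(1 + 4*987)) = 1/((39/2)*987*(1 + 3948)) = 1/((39/2)*987*3949) = 1/(152008857/2) = 2/152008857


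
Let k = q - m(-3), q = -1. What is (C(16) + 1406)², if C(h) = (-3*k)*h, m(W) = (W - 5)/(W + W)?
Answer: 2304324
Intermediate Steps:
m(W) = (-5 + W)/(2*W) (m(W) = (-5 + W)/((2*W)) = (-5 + W)*(1/(2*W)) = (-5 + W)/(2*W))
k = -7/3 (k = -1 - (-5 - 3)/(2*(-3)) = -1 - (-1)*(-8)/(2*3) = -1 - 1*4/3 = -1 - 4/3 = -7/3 ≈ -2.3333)
C(h) = 7*h (C(h) = (-3*(-7/3))*h = 7*h)
(C(16) + 1406)² = (7*16 + 1406)² = (112 + 1406)² = 1518² = 2304324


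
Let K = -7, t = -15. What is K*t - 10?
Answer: 95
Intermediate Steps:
K*t - 10 = -7*(-15) - 10 = 105 - 10 = 95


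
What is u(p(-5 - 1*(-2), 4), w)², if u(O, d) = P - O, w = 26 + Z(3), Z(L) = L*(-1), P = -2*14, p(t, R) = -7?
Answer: 441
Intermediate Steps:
P = -28
Z(L) = -L
w = 23 (w = 26 - 1*3 = 26 - 3 = 23)
u(O, d) = -28 - O
u(p(-5 - 1*(-2), 4), w)² = (-28 - 1*(-7))² = (-28 + 7)² = (-21)² = 441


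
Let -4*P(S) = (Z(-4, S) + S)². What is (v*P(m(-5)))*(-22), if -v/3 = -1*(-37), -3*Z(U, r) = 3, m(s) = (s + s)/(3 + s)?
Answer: -9768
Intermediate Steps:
m(s) = 2*s/(3 + s) (m(s) = (2*s)/(3 + s) = 2*s/(3 + s))
Z(U, r) = -1 (Z(U, r) = -⅓*3 = -1)
P(S) = -(-1 + S)²/4
v = -111 (v = -(-3)*(-37) = -3*37 = -111)
(v*P(m(-5)))*(-22) = -(-111)*(-1 + 2*(-5)/(3 - 5))²/4*(-22) = -(-111)*(-1 + 2*(-5)/(-2))²/4*(-22) = -(-111)*(-1 + 2*(-5)*(-½))²/4*(-22) = -(-111)*(-1 + 5)²/4*(-22) = -(-111)*4²/4*(-22) = -(-111)*16/4*(-22) = -111*(-4)*(-22) = 444*(-22) = -9768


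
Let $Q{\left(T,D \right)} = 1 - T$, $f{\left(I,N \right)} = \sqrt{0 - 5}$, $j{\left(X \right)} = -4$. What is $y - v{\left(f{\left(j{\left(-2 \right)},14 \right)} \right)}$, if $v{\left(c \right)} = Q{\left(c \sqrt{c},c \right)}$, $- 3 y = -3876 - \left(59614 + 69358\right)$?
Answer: $\frac{132845}{3} + 5^{\frac{3}{4}} i^{\frac{3}{2}} \approx 44279.0 + 2.3644 i$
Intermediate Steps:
$f{\left(I,N \right)} = i \sqrt{5}$ ($f{\left(I,N \right)} = \sqrt{-5} = i \sqrt{5}$)
$y = \frac{132848}{3}$ ($y = - \frac{-3876 - \left(59614 + 69358\right)}{3} = - \frac{-3876 - 128972}{3} = \left(- \frac{1}{3}\right) \left(-132848\right) = \frac{132848}{3} \approx 44283.0$)
$v{\left(c \right)} = 1 - c^{\frac{3}{2}}$ ($v{\left(c \right)} = 1 - c \sqrt{c} = 1 - c^{\frac{3}{2}}$)
$y - v{\left(f{\left(j{\left(-2 \right)},14 \right)} \right)} = \frac{132848}{3} - \left(1 - \left(i \sqrt{5}\right)^{\frac{3}{2}}\right) = \frac{132848}{3} - \left(1 - 5^{\frac{3}{4}} i^{\frac{3}{2}}\right) = \frac{132845}{3} + 5^{\frac{3}{4}} i^{\frac{3}{2}}$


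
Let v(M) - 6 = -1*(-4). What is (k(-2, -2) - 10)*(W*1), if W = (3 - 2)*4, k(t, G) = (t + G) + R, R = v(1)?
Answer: -16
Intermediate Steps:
v(M) = 10 (v(M) = 6 - 1*(-4) = 6 + 4 = 10)
R = 10
k(t, G) = 10 + G + t (k(t, G) = (t + G) + 10 = (G + t) + 10 = 10 + G + t)
W = 4 (W = 1*4 = 4)
(k(-2, -2) - 10)*(W*1) = ((10 - 2 - 2) - 10)*(4*1) = (6 - 10)*4 = -4*4 = -16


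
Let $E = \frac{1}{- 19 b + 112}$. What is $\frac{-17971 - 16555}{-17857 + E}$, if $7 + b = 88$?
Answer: $\frac{24634301}{12740970} \approx 1.9335$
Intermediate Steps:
$b = 81$ ($b = -7 + 88 = 81$)
$E = - \frac{1}{1427}$ ($E = \frac{1}{\left(-19\right) 81 + 112} = \frac{1}{-1539 + 112} = \frac{1}{-1427} = - \frac{1}{1427} \approx -0.00070077$)
$\frac{-17971 - 16555}{-17857 + E} = \frac{-17971 - 16555}{-17857 - \frac{1}{1427}} = - \frac{34526}{- \frac{25481940}{1427}} = \left(-34526\right) \left(- \frac{1427}{25481940}\right) = \frac{24634301}{12740970}$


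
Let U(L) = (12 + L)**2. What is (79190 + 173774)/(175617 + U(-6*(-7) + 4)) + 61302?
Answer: 10972146226/178981 ≈ 61303.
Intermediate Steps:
(79190 + 173774)/(175617 + U(-6*(-7) + 4)) + 61302 = (79190 + 173774)/(175617 + (12 + (-6*(-7) + 4))**2) + 61302 = 252964/(175617 + (12 + (42 + 4))**2) + 61302 = 252964/(175617 + (12 + 46)**2) + 61302 = 252964/(175617 + 58**2) + 61302 = 252964/(175617 + 3364) + 61302 = 252964/178981 + 61302 = 10972146226/178981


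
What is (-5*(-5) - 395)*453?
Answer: -167610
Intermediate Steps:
(-5*(-5) - 395)*453 = (25 - 395)*453 = -370*453 = -167610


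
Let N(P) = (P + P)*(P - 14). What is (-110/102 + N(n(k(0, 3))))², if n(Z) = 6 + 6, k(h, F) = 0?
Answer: 6265009/2601 ≈ 2408.7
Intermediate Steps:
n(Z) = 12
N(P) = 2*P*(-14 + P) (N(P) = (2*P)*(-14 + P) = 2*P*(-14 + P))
(-110/102 + N(n(k(0, 3))))² = (-110/102 + 2*12*(-14 + 12))² = (-110*1/102 + 2*12*(-2))² = (-55/51 - 48)² = (-2503/51)² = 6265009/2601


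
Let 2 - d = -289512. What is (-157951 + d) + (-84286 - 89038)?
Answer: -41761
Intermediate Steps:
d = 289514 (d = 2 - 1*(-289512) = 2 + 289512 = 289514)
(-157951 + d) + (-84286 - 89038) = (-157951 + 289514) + (-84286 - 89038) = 131563 - 173324 = -41761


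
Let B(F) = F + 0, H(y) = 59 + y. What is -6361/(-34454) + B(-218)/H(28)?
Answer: -6957565/2997498 ≈ -2.3211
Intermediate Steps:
B(F) = F
-6361/(-34454) + B(-218)/H(28) = -6361/(-34454) - 218/(59 + 28) = -6361*(-1/34454) - 218/87 = 6361/34454 - 218*1/87 = 6361/34454 - 218/87 = -6957565/2997498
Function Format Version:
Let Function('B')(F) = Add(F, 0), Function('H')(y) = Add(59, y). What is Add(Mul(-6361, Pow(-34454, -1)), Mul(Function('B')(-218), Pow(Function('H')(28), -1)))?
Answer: Rational(-6957565, 2997498) ≈ -2.3211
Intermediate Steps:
Function('B')(F) = F
Add(Mul(-6361, Pow(-34454, -1)), Mul(Function('B')(-218), Pow(Function('H')(28), -1))) = Add(Mul(-6361, Pow(-34454, -1)), Mul(-218, Pow(Add(59, 28), -1))) = Add(Mul(-6361, Rational(-1, 34454)), Mul(-218, Pow(87, -1))) = Add(Rational(6361, 34454), Mul(-218, Rational(1, 87))) = Add(Rational(6361, 34454), Rational(-218, 87)) = Rational(-6957565, 2997498)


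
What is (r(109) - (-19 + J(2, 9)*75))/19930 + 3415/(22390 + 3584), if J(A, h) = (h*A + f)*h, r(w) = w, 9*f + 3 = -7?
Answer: -112358989/258830910 ≈ -0.43410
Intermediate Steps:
f = -10/9 (f = -1/3 + (1/9)*(-7) = -1/3 - 7/9 = -10/9 ≈ -1.1111)
J(A, h) = h*(-10/9 + A*h) (J(A, h) = (h*A - 10/9)*h = (A*h - 10/9)*h = (-10/9 + A*h)*h = h*(-10/9 + A*h))
(r(109) - (-19 + J(2, 9)*75))/19930 + 3415/(22390 + 3584) = (109 - (-19 + ((1/9)*9*(-10 + 9*2*9))*75))/19930 + 3415/(22390 + 3584) = (109 - (-19 + ((1/9)*9*(-10 + 162))*75))*(1/19930) + 3415/25974 = (109 - (-19 + ((1/9)*9*152)*75))*(1/19930) + 3415*(1/25974) = (109 - (-19 + 152*75))*(1/19930) + 3415/25974 = (109 - (-19 + 11400))*(1/19930) + 3415/25974 = (109 - 1*11381)*(1/19930) + 3415/25974 = (109 - 11381)*(1/19930) + 3415/25974 = -11272*1/19930 + 3415/25974 = -5636/9965 + 3415/25974 = -112358989/258830910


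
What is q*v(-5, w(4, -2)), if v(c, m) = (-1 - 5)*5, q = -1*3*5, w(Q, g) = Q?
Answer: 450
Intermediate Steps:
q = -15 (q = -3*5 = -15)
v(c, m) = -30 (v(c, m) = -6*5 = -30)
q*v(-5, w(4, -2)) = -15*(-30) = 450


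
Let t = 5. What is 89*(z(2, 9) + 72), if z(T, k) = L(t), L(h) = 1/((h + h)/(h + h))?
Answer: 6497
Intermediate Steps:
L(h) = 1 (L(h) = 1/((2*h)/((2*h))) = 1/((2*h)*(1/(2*h))) = 1/1 = 1)
z(T, k) = 1
89*(z(2, 9) + 72) = 89*(1 + 72) = 89*73 = 6497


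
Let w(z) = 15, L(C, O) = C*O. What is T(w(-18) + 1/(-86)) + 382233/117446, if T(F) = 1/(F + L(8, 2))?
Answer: 1028751301/312993590 ≈ 3.2868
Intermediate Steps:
T(F) = 1/(16 + F) (T(F) = 1/(F + 8*2) = 1/(F + 16) = 1/(16 + F))
T(w(-18) + 1/(-86)) + 382233/117446 = 1/(16 + (15 + 1/(-86))) + 382233/117446 = 1/(16 + (15 - 1/86)) + 382233*(1/117446) = 1/(16 + 1289/86) + 382233/117446 = 1/(2665/86) + 382233/117446 = 86/2665 + 382233/117446 = 1028751301/312993590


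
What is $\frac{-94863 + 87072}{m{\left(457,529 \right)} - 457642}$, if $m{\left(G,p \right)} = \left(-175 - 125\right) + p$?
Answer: $\frac{2597}{152471} \approx 0.017033$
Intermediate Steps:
$m{\left(G,p \right)} = -300 + p$ ($m{\left(G,p \right)} = \left(-175 - 125\right) + p = -300 + p$)
$\frac{-94863 + 87072}{m{\left(457,529 \right)} - 457642} = \frac{-94863 + 87072}{\left(-300 + 529\right) - 457642} = - \frac{7791}{229 - 457642} = - \frac{7791}{-457413} = \left(-7791\right) \left(- \frac{1}{457413}\right) = \frac{2597}{152471}$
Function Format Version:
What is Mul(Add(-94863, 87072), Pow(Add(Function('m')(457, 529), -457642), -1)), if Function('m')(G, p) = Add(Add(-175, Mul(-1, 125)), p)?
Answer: Rational(2597, 152471) ≈ 0.017033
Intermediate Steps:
Function('m')(G, p) = Add(-300, p) (Function('m')(G, p) = Add(Add(-175, -125), p) = Add(-300, p))
Mul(Add(-94863, 87072), Pow(Add(Function('m')(457, 529), -457642), -1)) = Mul(Add(-94863, 87072), Pow(Add(Add(-300, 529), -457642), -1)) = Mul(-7791, Pow(Add(229, -457642), -1)) = Mul(-7791, Pow(-457413, -1)) = Mul(-7791, Rational(-1, 457413)) = Rational(2597, 152471)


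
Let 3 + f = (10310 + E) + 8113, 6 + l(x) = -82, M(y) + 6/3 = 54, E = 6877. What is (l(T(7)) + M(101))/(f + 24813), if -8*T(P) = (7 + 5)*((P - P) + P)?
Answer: -18/25055 ≈ -0.00071842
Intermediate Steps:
T(P) = -3*P/2 (T(P) = -(7 + 5)*((P - P) + P)/8 = -3*(0 + P)/2 = -3*P/2)
M(y) = 52 (M(y) = -2 + 54 = 52)
l(x) = -88 (l(x) = -6 - 82 = -88)
f = 25297 (f = -3 + ((10310 + 6877) + 8113) = -3 + (17187 + 8113) = -3 + 25300 = 25297)
(l(T(7)) + M(101))/(f + 24813) = (-88 + 52)/(25297 + 24813) = -36/50110 = -36*1/50110 = -18/25055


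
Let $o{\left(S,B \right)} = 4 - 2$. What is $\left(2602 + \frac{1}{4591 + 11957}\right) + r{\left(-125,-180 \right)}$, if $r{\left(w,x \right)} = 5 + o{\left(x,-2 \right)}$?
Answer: $\frac{43173733}{16548} \approx 2609.0$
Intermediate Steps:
$o{\left(S,B \right)} = 2$
$r{\left(w,x \right)} = 7$ ($r{\left(w,x \right)} = 5 + 2 = 7$)
$\left(2602 + \frac{1}{4591 + 11957}\right) + r{\left(-125,-180 \right)} = \left(2602 + \frac{1}{4591 + 11957}\right) + 7 = \left(2602 + \frac{1}{16548}\right) + 7 = \frac{43057897}{16548} + 7 = \frac{43173733}{16548}$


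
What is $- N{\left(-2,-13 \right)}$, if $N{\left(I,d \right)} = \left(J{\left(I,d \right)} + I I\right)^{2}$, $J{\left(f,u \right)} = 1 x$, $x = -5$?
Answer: $-1$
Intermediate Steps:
$J{\left(f,u \right)} = -5$ ($J{\left(f,u \right)} = 1 \left(-5\right) = -5$)
$N{\left(I,d \right)} = \left(-5 + I^{2}\right)^{2}$ ($N{\left(I,d \right)} = \left(-5 + I I\right)^{2} = \left(-5 + I^{2}\right)^{2}$)
$- N{\left(-2,-13 \right)} = - \left(-5 + \left(-2\right)^{2}\right)^{2} = - \left(-5 + 4\right)^{2} = - \left(-1\right)^{2} = \left(-1\right) 1 = -1$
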